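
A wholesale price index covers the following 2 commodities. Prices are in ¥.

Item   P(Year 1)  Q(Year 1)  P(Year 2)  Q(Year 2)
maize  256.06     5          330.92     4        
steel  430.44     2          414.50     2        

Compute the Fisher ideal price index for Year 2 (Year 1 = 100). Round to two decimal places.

Laspeyres component (base-period weights):
ΣP(Year 2)Q(Year 1) = 330.92×5 + 414.50×2 = 1654.6 + 829 = 2483.6
ΣP(Year 1)Q(Year 1) = 256.06×5 + 430.44×2 = 1280.3 + 860.88 = 2141.18
L = 2483.6 / 2141.18 × 100 = 115.9921
Paasche component (current-period weights):
ΣP(Year 2)Q(Year 2) = 330.92×4 + 414.50×2 = 1323.68 + 829 = 2152.68
ΣP(Year 1)Q(Year 2) = 256.06×4 + 430.44×2 = 1024.24 + 860.88 = 1885.12
P = 2152.68 / 1885.12 × 100 = 114.1933
Fisher = √(L × P) = √(115.9921 × 114.1933) = 115.0892

115.09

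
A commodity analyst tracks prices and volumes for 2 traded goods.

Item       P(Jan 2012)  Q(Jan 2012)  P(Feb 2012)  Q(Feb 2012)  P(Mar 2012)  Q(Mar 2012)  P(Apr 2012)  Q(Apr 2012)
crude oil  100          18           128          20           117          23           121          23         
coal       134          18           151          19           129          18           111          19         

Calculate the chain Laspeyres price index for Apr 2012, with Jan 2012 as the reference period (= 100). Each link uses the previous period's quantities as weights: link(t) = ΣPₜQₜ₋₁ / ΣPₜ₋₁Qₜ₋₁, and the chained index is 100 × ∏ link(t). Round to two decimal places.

100.35

Link Jan 2012→Feb 2012:
ΣP(Feb 2012)Q(Jan 2012) = 128×18 + 151×18 = 2304 + 2718 = 5022
ΣP(Jan 2012)Q(Jan 2012) = 100×18 + 134×18 = 1800 + 2412 = 4212
link = 5022/4212 = 1.192308
Link Feb 2012→Mar 2012:
ΣP(Mar 2012)Q(Feb 2012) = 117×20 + 129×19 = 2340 + 2451 = 4791
ΣP(Feb 2012)Q(Feb 2012) = 128×20 + 151×19 = 2560 + 2869 = 5429
link = 4791/5429 = 0.882483
Link Mar 2012→Apr 2012:
ΣP(Apr 2012)Q(Mar 2012) = 121×23 + 111×18 = 2783 + 1998 = 4781
ΣP(Mar 2012)Q(Mar 2012) = 117×23 + 129×18 = 2691 + 2322 = 5013
link = 4781/5013 = 0.953720
Chained index = 100 × 1.192308 × 0.882483 × 0.953720 = 100.3496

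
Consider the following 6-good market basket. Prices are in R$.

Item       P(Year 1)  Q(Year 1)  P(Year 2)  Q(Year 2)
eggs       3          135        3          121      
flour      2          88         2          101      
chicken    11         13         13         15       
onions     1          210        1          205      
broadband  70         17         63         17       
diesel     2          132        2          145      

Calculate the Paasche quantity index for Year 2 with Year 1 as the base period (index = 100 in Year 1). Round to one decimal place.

Paasche quantity index uses current-period prices as weights.
ΣP(Year 2)·Q(Year 2) = 3×121 + 2×101 + 13×15 + 1×205 + 63×17 + 2×145 = 363 + 202 + 195 + 205 + 1071 + 290 = 2326
ΣP(Year 2)·Q(Year 1) = 3×135 + 2×88 + 13×13 + 1×210 + 63×17 + 2×132 = 405 + 176 + 169 + 210 + 1071 + 264 = 2295
Index = 2326 / 2295 × 100 = 101.3508

101.4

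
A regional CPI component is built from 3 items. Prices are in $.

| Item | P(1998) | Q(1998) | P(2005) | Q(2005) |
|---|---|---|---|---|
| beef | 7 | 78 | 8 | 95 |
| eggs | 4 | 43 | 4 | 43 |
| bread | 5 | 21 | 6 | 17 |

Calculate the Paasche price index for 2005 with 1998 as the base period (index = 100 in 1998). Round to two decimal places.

112.15

Paasche price index uses current-period quantities as weights.
ΣP(2005)·Q(2005) = 8×95 + 4×43 + 6×17 = 760 + 172 + 102 = 1034
ΣP(1998)·Q(2005) = 7×95 + 4×43 + 5×17 = 665 + 172 + 85 = 922
Index = 1034 / 922 × 100 = 112.1475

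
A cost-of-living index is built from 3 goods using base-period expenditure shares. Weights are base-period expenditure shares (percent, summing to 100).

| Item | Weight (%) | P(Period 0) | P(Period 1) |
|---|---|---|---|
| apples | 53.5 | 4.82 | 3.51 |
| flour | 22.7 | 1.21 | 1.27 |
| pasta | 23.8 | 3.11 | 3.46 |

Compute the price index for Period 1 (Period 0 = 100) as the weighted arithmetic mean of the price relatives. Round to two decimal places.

apples: 53.5 × (3.51/4.82) = 53.5 × 0.728216 = 38.9595
flour: 22.7 × (1.27/1.21) = 22.7 × 1.049587 = 23.8256
pasta: 23.8 × (3.46/3.11) = 23.8 × 1.112540 = 26.4785
Index = Σ wᵢ·(p₁ᵢ/p₀ᵢ) = 38.9595 + 23.8256 + 26.4785 = 89.2636

89.26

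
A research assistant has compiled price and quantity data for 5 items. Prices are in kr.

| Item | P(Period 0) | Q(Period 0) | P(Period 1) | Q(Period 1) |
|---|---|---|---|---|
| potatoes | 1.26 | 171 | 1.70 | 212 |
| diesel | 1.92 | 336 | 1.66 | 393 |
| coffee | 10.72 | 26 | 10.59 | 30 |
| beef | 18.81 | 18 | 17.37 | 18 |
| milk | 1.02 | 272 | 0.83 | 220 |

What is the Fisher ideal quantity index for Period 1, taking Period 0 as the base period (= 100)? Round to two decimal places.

Laspeyres component (base-period weights):
ΣP(Period 0)Q(Period 1) = 1.26×212 + 1.92×393 + 10.72×30 + 18.81×18 + 1.02×220 = 267.12 + 754.56 + 321.6 + 338.58 + 224.4 = 1906.26
ΣP(Period 0)Q(Period 0) = 1.26×171 + 1.92×336 + 10.72×26 + 18.81×18 + 1.02×272 = 215.46 + 645.12 + 278.72 + 338.58 + 277.44 = 1755.32
L = 1906.26 / 1755.32 × 100 = 108.5990
Paasche component (current-period weights):
ΣP(Period 1)Q(Period 1) = 1.70×212 + 1.66×393 + 10.59×30 + 17.37×18 + 0.83×220 = 360.4 + 652.38 + 317.7 + 312.66 + 182.6 = 1825.74
ΣP(Period 1)Q(Period 0) = 1.70×171 + 1.66×336 + 10.59×26 + 17.37×18 + 0.83×272 = 290.7 + 557.76 + 275.34 + 312.66 + 225.76 = 1662.22
P = 1825.74 / 1662.22 × 100 = 109.8374
Fisher = √(L × P) = √(108.5990 × 109.8374) = 109.2165

109.22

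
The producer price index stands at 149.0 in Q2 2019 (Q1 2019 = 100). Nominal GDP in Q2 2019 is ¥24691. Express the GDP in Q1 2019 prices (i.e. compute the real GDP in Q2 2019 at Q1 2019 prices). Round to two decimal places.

Real = Nominal ÷ (Index/100) = 24691 ÷ (149.0/100)
     = 24691 ÷ 1.490 = 16571.1409

16571.14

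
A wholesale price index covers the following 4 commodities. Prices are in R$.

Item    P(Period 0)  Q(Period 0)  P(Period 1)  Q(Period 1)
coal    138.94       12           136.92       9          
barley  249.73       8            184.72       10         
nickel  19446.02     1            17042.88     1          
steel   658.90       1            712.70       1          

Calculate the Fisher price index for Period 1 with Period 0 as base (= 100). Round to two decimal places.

Laspeyres component (base-period weights):
ΣP(Period 1)Q(Period 0) = 136.92×12 + 184.72×8 + 17042.88×1 + 712.70×1 = 1643.04 + 1477.76 + 17042.88 + 712.7 = 20876.38
ΣP(Period 0)Q(Period 0) = 138.94×12 + 249.73×8 + 19446.02×1 + 658.90×1 = 1667.28 + 1997.84 + 19446.02 + 658.9 = 23770.04
L = 20876.38 / 23770.04 × 100 = 87.8264
Paasche component (current-period weights):
ΣP(Period 1)Q(Period 1) = 136.92×9 + 184.72×10 + 17042.88×1 + 712.70×1 = 1232.28 + 1847.2 + 17042.88 + 712.7 = 20835.06
ΣP(Period 0)Q(Period 1) = 138.94×9 + 249.73×10 + 19446.02×1 + 658.90×1 = 1250.46 + 2497.3 + 19446.02 + 658.9 = 23852.68
P = 20835.06 / 23852.68 × 100 = 87.3489
Fisher = √(L × P) = √(87.8264 × 87.3489) = 87.5874

87.59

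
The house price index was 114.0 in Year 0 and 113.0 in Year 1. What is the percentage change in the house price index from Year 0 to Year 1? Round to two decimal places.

Change = (113.0 − 114.0) / 114.0 × 100
       = -1.0 / 114.0 × 100 = -0.8772%

-0.88%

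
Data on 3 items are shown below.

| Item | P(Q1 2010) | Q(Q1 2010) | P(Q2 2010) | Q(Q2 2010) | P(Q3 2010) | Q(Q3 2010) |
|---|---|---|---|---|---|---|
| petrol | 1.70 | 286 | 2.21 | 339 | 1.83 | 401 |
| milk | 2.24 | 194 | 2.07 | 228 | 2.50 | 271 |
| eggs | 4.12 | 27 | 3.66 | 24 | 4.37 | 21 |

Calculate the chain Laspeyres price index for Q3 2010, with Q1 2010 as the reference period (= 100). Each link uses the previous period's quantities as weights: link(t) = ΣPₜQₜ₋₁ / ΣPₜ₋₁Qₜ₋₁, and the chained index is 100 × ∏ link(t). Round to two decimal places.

Link Q1 2010→Q2 2010:
ΣP(Q2 2010)Q(Q1 2010) = 2.21×286 + 2.07×194 + 3.66×27 = 632.06 + 401.58 + 98.82 = 1132.46
ΣP(Q1 2010)Q(Q1 2010) = 1.70×286 + 2.24×194 + 4.12×27 = 486.2 + 434.56 + 111.24 = 1032
link = 1132.46/1032 = 1.097345
Link Q2 2010→Q3 2010:
ΣP(Q3 2010)Q(Q2 2010) = 1.83×339 + 2.50×228 + 4.37×24 = 620.37 + 570 + 104.88 = 1295.25
ΣP(Q2 2010)Q(Q2 2010) = 2.21×339 + 2.07×228 + 3.66×24 = 749.19 + 471.96 + 87.84 = 1308.99
link = 1295.25/1308.99 = 0.989503
Chained index = 100 × 1.097345 × 0.989503 = 108.5827

108.58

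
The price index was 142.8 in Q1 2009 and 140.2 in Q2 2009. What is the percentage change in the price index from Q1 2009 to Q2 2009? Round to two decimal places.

Change = (140.2 − 142.8) / 142.8 × 100
       = -2.6 / 142.8 × 100 = -1.8207%

-1.82%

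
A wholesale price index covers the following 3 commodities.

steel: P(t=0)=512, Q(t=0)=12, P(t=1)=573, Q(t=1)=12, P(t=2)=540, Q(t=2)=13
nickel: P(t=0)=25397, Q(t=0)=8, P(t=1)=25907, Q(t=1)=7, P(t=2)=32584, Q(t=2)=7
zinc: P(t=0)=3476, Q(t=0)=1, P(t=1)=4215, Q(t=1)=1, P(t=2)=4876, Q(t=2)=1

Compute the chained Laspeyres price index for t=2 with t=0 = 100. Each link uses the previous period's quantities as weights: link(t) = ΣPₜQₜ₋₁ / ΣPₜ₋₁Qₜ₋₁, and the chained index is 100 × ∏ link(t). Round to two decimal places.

Link t=0→t=1:
ΣP(t=1)Q(t=0) = 573×12 + 25907×8 + 4215×1 = 6876 + 207256 + 4215 = 218347
ΣP(t=0)Q(t=0) = 512×12 + 25397×8 + 3476×1 = 6144 + 203176 + 3476 = 212796
link = 218347/212796 = 1.026086
Link t=1→t=2:
ΣP(t=2)Q(t=1) = 540×12 + 32584×7 + 4876×1 = 6480 + 228088 + 4876 = 239444
ΣP(t=1)Q(t=1) = 573×12 + 25907×7 + 4215×1 = 6876 + 181349 + 4215 = 192440
link = 239444/192440 = 1.244253
Chained index = 100 × 1.026086 × 1.244253 = 127.6710

127.67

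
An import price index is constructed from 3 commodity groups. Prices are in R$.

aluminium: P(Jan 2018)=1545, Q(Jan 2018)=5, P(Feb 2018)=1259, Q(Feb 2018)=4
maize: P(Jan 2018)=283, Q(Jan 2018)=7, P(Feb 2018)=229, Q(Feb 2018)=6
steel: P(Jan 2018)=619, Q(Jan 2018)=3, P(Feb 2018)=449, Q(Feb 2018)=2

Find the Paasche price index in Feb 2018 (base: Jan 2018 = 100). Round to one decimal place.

Paasche price index uses current-period quantities as weights.
ΣP(Feb 2018)·Q(Feb 2018) = 1259×4 + 229×6 + 449×2 = 5036 + 1374 + 898 = 7308
ΣP(Jan 2018)·Q(Feb 2018) = 1545×4 + 283×6 + 619×2 = 6180 + 1698 + 1238 = 9116
Index = 7308 / 9116 × 100 = 80.1667

80.2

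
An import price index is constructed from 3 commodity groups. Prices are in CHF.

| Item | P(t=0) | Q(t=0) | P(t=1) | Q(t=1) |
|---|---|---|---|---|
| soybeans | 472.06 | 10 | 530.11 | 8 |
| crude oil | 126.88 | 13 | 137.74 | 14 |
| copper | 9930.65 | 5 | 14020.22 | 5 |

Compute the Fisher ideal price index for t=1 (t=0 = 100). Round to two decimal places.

Laspeyres component (base-period weights):
ΣP(t=1)Q(t=0) = 530.11×10 + 137.74×13 + 14020.22×5 = 5301.1 + 1790.62 + 70101.1 = 77192.82
ΣP(t=0)Q(t=0) = 472.06×10 + 126.88×13 + 9930.65×5 = 4720.6 + 1649.44 + 49653.25 = 56023.29
L = 77192.82 / 56023.29 × 100 = 137.7870
Paasche component (current-period weights):
ΣP(t=1)Q(t=1) = 530.11×8 + 137.74×14 + 14020.22×5 = 4240.88 + 1928.36 + 70101.1 = 76270.34
ΣP(t=0)Q(t=1) = 472.06×8 + 126.88×14 + 9930.65×5 = 3776.48 + 1776.32 + 49653.25 = 55206.05
P = 76270.34 / 55206.05 × 100 = 138.1558
Fisher = √(L × P) = √(137.7870 × 138.1558) = 137.9713

137.97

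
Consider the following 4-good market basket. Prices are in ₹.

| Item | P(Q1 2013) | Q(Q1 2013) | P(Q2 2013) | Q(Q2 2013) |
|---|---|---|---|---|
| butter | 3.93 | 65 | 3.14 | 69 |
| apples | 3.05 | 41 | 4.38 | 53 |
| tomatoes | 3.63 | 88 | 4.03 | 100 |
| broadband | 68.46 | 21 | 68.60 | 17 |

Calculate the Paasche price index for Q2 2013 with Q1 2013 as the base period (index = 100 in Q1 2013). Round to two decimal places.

Paasche price index uses current-period quantities as weights.
ΣP(Q2 2013)·Q(Q2 2013) = 3.14×69 + 4.38×53 + 4.03×100 + 68.60×17 = 216.66 + 232.14 + 403 + 1166.2 = 2018
ΣP(Q1 2013)·Q(Q2 2013) = 3.93×69 + 3.05×53 + 3.63×100 + 68.46×17 = 271.17 + 161.65 + 363 + 1163.82 = 1959.64
Index = 2018 / 1959.64 × 100 = 102.9781

102.98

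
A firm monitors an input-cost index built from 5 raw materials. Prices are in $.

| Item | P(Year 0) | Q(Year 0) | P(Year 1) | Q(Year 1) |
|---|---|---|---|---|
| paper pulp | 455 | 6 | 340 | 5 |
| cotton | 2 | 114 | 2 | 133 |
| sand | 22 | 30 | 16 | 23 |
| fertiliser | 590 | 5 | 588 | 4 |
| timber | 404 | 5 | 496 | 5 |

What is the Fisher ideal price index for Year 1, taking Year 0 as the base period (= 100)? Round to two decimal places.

Laspeyres component (base-period weights):
ΣP(Year 1)Q(Year 0) = 340×6 + 2×114 + 16×30 + 588×5 + 496×5 = 2040 + 228 + 480 + 2940 + 2480 = 8168
ΣP(Year 0)Q(Year 0) = 455×6 + 2×114 + 22×30 + 590×5 + 404×5 = 2730 + 228 + 660 + 2950 + 2020 = 8588
L = 8168 / 8588 × 100 = 95.1095
Paasche component (current-period weights):
ΣP(Year 1)Q(Year 1) = 340×5 + 2×133 + 16×23 + 588×4 + 496×5 = 1700 + 266 + 368 + 2352 + 2480 = 7166
ΣP(Year 0)Q(Year 1) = 455×5 + 2×133 + 22×23 + 590×4 + 404×5 = 2275 + 266 + 506 + 2360 + 2020 = 7427
P = 7166 / 7427 × 100 = 96.4858
Fisher = √(L × P) = √(95.1095 × 96.4858) = 95.7952

95.80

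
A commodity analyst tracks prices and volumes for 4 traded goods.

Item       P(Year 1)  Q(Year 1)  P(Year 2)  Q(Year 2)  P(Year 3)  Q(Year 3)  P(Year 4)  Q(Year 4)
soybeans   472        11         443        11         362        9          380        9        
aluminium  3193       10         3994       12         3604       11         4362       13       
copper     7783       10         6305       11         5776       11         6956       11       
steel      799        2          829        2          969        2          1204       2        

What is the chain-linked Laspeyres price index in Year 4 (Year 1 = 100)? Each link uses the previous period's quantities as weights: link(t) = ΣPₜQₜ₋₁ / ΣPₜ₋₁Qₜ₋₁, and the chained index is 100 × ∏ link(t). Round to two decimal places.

102.86

Link Year 1→Year 2:
ΣP(Year 2)Q(Year 1) = 443×11 + 3994×10 + 6305×10 + 829×2 = 4873 + 39940 + 63050 + 1658 = 109521
ΣP(Year 1)Q(Year 1) = 472×11 + 3193×10 + 7783×10 + 799×2 = 5192 + 31930 + 77830 + 1598 = 116550
link = 109521/116550 = 0.939691
Link Year 2→Year 3:
ΣP(Year 3)Q(Year 2) = 362×11 + 3604×12 + 5776×11 + 969×2 = 3982 + 43248 + 63536 + 1938 = 112704
ΣP(Year 2)Q(Year 2) = 443×11 + 3994×12 + 6305×11 + 829×2 = 4873 + 47928 + 69355 + 1658 = 123814
link = 112704/123814 = 0.910269
Link Year 3→Year 4:
ΣP(Year 4)Q(Year 3) = 380×9 + 4362×11 + 6956×11 + 1204×2 = 3420 + 47982 + 76516 + 2408 = 130326
ΣP(Year 3)Q(Year 3) = 362×9 + 3604×11 + 5776×11 + 969×2 = 3258 + 39644 + 63536 + 1938 = 108376
link = 130326/108376 = 1.202536
Chained index = 100 × 0.939691 × 0.910269 × 1.202536 = 102.8615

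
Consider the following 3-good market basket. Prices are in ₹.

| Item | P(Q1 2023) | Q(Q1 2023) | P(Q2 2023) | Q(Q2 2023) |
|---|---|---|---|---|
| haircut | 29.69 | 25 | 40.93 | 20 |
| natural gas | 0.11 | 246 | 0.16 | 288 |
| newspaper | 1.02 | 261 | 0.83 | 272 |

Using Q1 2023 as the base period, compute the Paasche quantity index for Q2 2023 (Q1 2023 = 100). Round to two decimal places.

Paasche quantity index uses current-period prices as weights.
ΣP(Q2 2023)·Q(Q2 2023) = 40.93×20 + 0.16×288 + 0.83×272 = 818.6 + 46.08 + 225.76 = 1090.44
ΣP(Q2 2023)·Q(Q1 2023) = 40.93×25 + 0.16×246 + 0.83×261 = 1023.25 + 39.36 + 216.63 = 1279.24
Index = 1090.44 / 1279.24 × 100 = 85.2412

85.24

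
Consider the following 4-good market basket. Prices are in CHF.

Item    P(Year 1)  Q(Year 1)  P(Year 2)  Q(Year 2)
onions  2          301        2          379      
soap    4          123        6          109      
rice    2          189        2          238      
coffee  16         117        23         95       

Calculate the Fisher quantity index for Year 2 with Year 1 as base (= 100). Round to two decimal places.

Laspeyres component (base-period weights):
ΣP(Year 1)Q(Year 2) = 2×379 + 4×109 + 2×238 + 16×95 = 758 + 436 + 476 + 1520 = 3190
ΣP(Year 1)Q(Year 1) = 2×301 + 4×123 + 2×189 + 16×117 = 602 + 492 + 378 + 1872 = 3344
L = 3190 / 3344 × 100 = 95.3947
Paasche component (current-period weights):
ΣP(Year 2)Q(Year 2) = 2×379 + 6×109 + 2×238 + 23×95 = 758 + 654 + 476 + 2185 = 4073
ΣP(Year 2)Q(Year 1) = 2×301 + 6×123 + 2×189 + 23×117 = 602 + 738 + 378 + 2691 = 4409
P = 4073 / 4409 × 100 = 92.3792
Fisher = √(L × P) = √(95.3947 × 92.3792) = 93.8749

93.87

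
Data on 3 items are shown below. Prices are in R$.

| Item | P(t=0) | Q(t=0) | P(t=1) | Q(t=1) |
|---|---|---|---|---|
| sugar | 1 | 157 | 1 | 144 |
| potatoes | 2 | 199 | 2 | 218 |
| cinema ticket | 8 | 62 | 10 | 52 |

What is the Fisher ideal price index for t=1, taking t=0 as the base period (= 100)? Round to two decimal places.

Laspeyres component (base-period weights):
ΣP(t=1)Q(t=0) = 1×157 + 2×199 + 10×62 = 157 + 398 + 620 = 1175
ΣP(t=0)Q(t=0) = 1×157 + 2×199 + 8×62 = 157 + 398 + 496 = 1051
L = 1175 / 1051 × 100 = 111.7983
Paasche component (current-period weights):
ΣP(t=1)Q(t=1) = 1×144 + 2×218 + 10×52 = 144 + 436 + 520 = 1100
ΣP(t=0)Q(t=1) = 1×144 + 2×218 + 8×52 = 144 + 436 + 416 = 996
P = 1100 / 996 × 100 = 110.4418
Fisher = √(L × P) = √(111.7983 × 110.4418) = 111.1180

111.12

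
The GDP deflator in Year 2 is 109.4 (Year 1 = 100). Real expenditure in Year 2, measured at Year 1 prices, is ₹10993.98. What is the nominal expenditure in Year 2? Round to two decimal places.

Nominal = Real × (Index/100) = 10993.98 × (109.4/100)
        = 10993.98 × 1.094 = 12027.4141

12027.41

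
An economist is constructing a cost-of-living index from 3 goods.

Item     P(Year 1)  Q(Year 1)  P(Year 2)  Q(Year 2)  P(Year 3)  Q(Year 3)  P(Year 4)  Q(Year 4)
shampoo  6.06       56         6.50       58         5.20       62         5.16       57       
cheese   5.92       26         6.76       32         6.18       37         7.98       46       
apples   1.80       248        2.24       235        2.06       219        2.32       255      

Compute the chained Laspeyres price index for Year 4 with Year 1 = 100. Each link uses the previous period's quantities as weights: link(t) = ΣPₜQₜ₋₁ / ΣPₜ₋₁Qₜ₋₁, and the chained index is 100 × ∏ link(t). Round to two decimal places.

Link Year 1→Year 2:
ΣP(Year 2)Q(Year 1) = 6.50×56 + 6.76×26 + 2.24×248 = 364 + 175.76 + 555.52 = 1095.28
ΣP(Year 1)Q(Year 1) = 6.06×56 + 5.92×26 + 1.80×248 = 339.36 + 153.92 + 446.4 = 939.68
link = 1095.28/939.68 = 1.165588
Link Year 2→Year 3:
ΣP(Year 3)Q(Year 2) = 5.20×58 + 6.18×32 + 2.06×235 = 301.6 + 197.76 + 484.1 = 983.46
ΣP(Year 2)Q(Year 2) = 6.50×58 + 6.76×32 + 2.24×235 = 377 + 216.32 + 526.4 = 1119.72
link = 983.46/1119.72 = 0.878309
Link Year 3→Year 4:
ΣP(Year 4)Q(Year 3) = 5.16×62 + 7.98×37 + 2.32×219 = 319.92 + 295.26 + 508.08 = 1123.26
ΣP(Year 3)Q(Year 3) = 5.20×62 + 6.18×37 + 2.06×219 = 322.4 + 228.66 + 451.14 = 1002.2
link = 1123.26/1002.2 = 1.120794
Chained index = 100 × 1.165588 × 0.878309 × 1.120794 = 114.7409

114.74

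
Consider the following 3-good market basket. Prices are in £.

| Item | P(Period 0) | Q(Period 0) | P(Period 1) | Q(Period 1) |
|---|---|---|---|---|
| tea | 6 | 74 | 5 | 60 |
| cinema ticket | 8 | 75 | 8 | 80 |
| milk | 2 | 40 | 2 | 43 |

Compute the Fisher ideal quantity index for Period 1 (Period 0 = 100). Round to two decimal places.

97.17

Laspeyres component (base-period weights):
ΣP(Period 0)Q(Period 1) = 6×60 + 8×80 + 2×43 = 360 + 640 + 86 = 1086
ΣP(Period 0)Q(Period 0) = 6×74 + 8×75 + 2×40 = 444 + 600 + 80 = 1124
L = 1086 / 1124 × 100 = 96.6192
Paasche component (current-period weights):
ΣP(Period 1)Q(Period 1) = 5×60 + 8×80 + 2×43 = 300 + 640 + 86 = 1026
ΣP(Period 1)Q(Period 0) = 5×74 + 8×75 + 2×40 = 370 + 600 + 80 = 1050
P = 1026 / 1050 × 100 = 97.7143
Fisher = √(L × P) = √(96.6192 × 97.7143) = 97.1652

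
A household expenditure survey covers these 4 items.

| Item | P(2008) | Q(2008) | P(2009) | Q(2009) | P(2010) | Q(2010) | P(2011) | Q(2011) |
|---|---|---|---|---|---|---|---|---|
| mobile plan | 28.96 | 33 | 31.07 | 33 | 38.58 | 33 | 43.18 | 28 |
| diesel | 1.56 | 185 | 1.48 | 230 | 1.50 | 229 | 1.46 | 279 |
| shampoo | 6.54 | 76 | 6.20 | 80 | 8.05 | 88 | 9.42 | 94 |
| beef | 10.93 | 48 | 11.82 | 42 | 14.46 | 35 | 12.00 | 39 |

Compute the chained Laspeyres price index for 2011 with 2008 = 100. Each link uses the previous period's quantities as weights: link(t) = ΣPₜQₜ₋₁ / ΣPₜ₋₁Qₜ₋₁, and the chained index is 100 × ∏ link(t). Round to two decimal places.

133.39

Link 2008→2009:
ΣP(2009)Q(2008) = 31.07×33 + 1.48×185 + 6.20×76 + 11.82×48 = 1025.31 + 273.8 + 471.2 + 567.36 = 2337.67
ΣP(2008)Q(2008) = 28.96×33 + 1.56×185 + 6.54×76 + 10.93×48 = 955.68 + 288.6 + 497.04 + 524.64 = 2265.96
link = 2337.67/2265.96 = 1.031647
Link 2009→2010:
ΣP(2010)Q(2009) = 38.58×33 + 1.50×230 + 8.05×80 + 14.46×42 = 1273.14 + 345 + 644 + 607.32 = 2869.46
ΣP(2009)Q(2009) = 31.07×33 + 1.48×230 + 6.20×80 + 11.82×42 = 1025.31 + 340.4 + 496 + 496.44 = 2358.15
link = 2869.46/2358.15 = 1.216827
Link 2010→2011:
ΣP(2011)Q(2010) = 43.18×33 + 1.46×229 + 9.42×88 + 12.00×35 = 1424.94 + 334.34 + 828.96 + 420 = 3008.24
ΣP(2010)Q(2010) = 38.58×33 + 1.50×229 + 8.05×88 + 14.46×35 = 1273.14 + 343.5 + 708.4 + 506.1 = 2831.14
link = 3008.24/2831.14 = 1.062554
Chained index = 100 × 1.031647 × 1.216827 × 1.062554 = 133.3862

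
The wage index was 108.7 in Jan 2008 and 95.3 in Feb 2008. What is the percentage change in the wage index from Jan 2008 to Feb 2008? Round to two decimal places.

Change = (95.3 − 108.7) / 108.7 × 100
       = -13.4 / 108.7 × 100 = -12.3275%

-12.33%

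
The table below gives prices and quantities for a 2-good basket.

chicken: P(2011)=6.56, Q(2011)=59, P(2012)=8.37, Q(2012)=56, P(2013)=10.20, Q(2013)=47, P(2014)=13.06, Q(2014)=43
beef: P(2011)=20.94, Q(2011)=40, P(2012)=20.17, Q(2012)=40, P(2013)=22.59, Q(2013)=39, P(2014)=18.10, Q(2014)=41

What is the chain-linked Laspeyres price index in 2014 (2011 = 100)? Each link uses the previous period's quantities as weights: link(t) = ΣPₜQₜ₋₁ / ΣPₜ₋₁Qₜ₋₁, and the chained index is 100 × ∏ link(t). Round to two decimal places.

119.13

Link 2011→2012:
ΣP(2012)Q(2011) = 8.37×59 + 20.17×40 = 493.83 + 806.8 = 1300.63
ΣP(2011)Q(2011) = 6.56×59 + 20.94×40 = 387.04 + 837.6 = 1224.64
link = 1300.63/1224.64 = 1.062051
Link 2012→2013:
ΣP(2013)Q(2012) = 10.20×56 + 22.59×40 = 571.2 + 903.6 = 1474.8
ΣP(2012)Q(2012) = 8.37×56 + 20.17×40 = 468.72 + 806.8 = 1275.52
link = 1474.8/1275.52 = 1.156234
Link 2013→2014:
ΣP(2014)Q(2013) = 13.06×47 + 18.10×39 = 613.82 + 705.9 = 1319.72
ΣP(2013)Q(2013) = 10.20×47 + 22.59×39 = 479.4 + 881.01 = 1360.41
link = 1319.72/1360.41 = 0.970090
Chained index = 100 × 1.062051 × 1.156234 × 0.970090 = 119.1251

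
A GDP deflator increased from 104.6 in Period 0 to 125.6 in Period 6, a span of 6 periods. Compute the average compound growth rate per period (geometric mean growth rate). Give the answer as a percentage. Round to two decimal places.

3.10%

Growth factor = (125.6/104.6)^(1/6) = (1.200765)^(1/6) = 1.030963
Growth rate = 1.030963 − 1 = 0.030963 = 3.0963%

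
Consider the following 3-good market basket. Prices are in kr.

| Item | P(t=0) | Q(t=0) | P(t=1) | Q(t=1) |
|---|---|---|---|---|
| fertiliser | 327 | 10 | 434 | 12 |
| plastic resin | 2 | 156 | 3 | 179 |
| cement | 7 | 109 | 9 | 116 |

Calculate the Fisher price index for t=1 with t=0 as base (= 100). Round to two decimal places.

133.25

Laspeyres component (base-period weights):
ΣP(t=1)Q(t=0) = 434×10 + 3×156 + 9×109 = 4340 + 468 + 981 = 5789
ΣP(t=0)Q(t=0) = 327×10 + 2×156 + 7×109 = 3270 + 312 + 763 = 4345
L = 5789 / 4345 × 100 = 133.2336
Paasche component (current-period weights):
ΣP(t=1)Q(t=1) = 434×12 + 3×179 + 9×116 = 5208 + 537 + 1044 = 6789
ΣP(t=0)Q(t=1) = 327×12 + 2×179 + 7×116 = 3924 + 358 + 812 = 5094
P = 6789 / 5094 × 100 = 133.2744
Fisher = √(L × P) = √(133.2336 × 133.2744) = 133.2540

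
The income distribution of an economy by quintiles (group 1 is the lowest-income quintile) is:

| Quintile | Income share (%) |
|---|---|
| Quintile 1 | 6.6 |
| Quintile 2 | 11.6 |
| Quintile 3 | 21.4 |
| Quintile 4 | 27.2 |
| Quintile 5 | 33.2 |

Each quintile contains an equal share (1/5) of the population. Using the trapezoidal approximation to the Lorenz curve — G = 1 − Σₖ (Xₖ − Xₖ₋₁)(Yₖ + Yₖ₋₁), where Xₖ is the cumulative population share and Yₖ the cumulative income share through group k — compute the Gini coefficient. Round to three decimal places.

0.275

Cumulative income shares Yₖ: 0.0660, 0.1820, 0.3960, 0.6680, 1.0000
Σ (Xₖ−Xₖ₋₁)(Yₖ+Yₖ₋₁) = (1/5)(0.0660+0.0000) + (1/5)(0.1820+0.0660) + (1/5)(0.3960+0.1820) + (1/5)(0.6680+0.3960) + (1/5)(1.0000+0.6680)
  = 0.0132 + 0.0496 + 0.1156 + 0.2128 + 0.3336 = 0.7248
G = 1 − 0.7248 = 0.2752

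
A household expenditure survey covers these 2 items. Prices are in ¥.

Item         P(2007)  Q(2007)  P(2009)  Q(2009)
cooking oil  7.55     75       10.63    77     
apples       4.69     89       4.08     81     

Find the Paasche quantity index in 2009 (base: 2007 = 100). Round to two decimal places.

Paasche quantity index uses current-period prices as weights.
ΣP(2009)·Q(2009) = 10.63×77 + 4.08×81 = 818.51 + 330.48 = 1148.99
ΣP(2009)·Q(2007) = 10.63×75 + 4.08×89 = 797.25 + 363.12 = 1160.37
Index = 1148.99 / 1160.37 × 100 = 99.0193

99.02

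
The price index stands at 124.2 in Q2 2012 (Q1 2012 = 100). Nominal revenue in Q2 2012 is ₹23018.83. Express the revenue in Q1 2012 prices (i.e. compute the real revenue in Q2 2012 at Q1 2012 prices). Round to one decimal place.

18533.7

Real = Nominal ÷ (Index/100) = 23018.83 ÷ (124.2/100)
     = 23018.83 ÷ 1.242 = 18533.6795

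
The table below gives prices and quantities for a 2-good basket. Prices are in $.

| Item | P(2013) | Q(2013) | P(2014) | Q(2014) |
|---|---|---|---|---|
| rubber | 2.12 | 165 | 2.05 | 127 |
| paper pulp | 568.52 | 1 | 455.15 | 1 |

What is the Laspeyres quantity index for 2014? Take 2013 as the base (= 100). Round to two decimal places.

91.23

Laspeyres quantity index uses base-period prices as weights.
ΣP(2013)·Q(2014) = 2.12×127 + 568.52×1 = 269.24 + 568.52 = 837.76
ΣP(2013)·Q(2013) = 2.12×165 + 568.52×1 = 349.8 + 568.52 = 918.32
Index = 837.76 / 918.32 × 100 = 91.2275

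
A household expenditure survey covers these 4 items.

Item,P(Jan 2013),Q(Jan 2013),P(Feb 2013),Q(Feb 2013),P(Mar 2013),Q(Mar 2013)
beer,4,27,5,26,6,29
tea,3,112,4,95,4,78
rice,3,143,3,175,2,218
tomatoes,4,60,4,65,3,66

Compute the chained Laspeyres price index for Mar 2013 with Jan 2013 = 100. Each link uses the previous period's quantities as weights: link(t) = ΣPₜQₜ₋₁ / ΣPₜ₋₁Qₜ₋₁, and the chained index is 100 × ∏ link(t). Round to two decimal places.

Link Jan 2013→Feb 2013:
ΣP(Feb 2013)Q(Jan 2013) = 5×27 + 4×112 + 3×143 + 4×60 = 135 + 448 + 429 + 240 = 1252
ΣP(Jan 2013)Q(Jan 2013) = 4×27 + 3×112 + 3×143 + 4×60 = 108 + 336 + 429 + 240 = 1113
link = 1252/1113 = 1.124888
Link Feb 2013→Mar 2013:
ΣP(Mar 2013)Q(Feb 2013) = 6×26 + 4×95 + 2×175 + 3×65 = 156 + 380 + 350 + 195 = 1081
ΣP(Feb 2013)Q(Feb 2013) = 5×26 + 4×95 + 3×175 + 4×65 = 130 + 380 + 525 + 260 = 1295
link = 1081/1295 = 0.834749
Chained index = 100 × 1.124888 × 0.834749 = 93.8999

93.90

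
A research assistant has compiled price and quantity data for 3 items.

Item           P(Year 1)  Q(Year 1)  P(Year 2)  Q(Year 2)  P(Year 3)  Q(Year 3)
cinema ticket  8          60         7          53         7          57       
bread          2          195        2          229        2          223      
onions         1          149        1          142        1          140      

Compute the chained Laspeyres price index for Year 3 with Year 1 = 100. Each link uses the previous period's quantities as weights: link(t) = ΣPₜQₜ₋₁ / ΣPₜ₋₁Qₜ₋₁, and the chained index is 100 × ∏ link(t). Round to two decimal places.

Link Year 1→Year 2:
ΣP(Year 2)Q(Year 1) = 7×60 + 2×195 + 1×149 = 420 + 390 + 149 = 959
ΣP(Year 1)Q(Year 1) = 8×60 + 2×195 + 1×149 = 480 + 390 + 149 = 1019
link = 959/1019 = 0.941119
Link Year 2→Year 3:
ΣP(Year 3)Q(Year 2) = 7×53 + 2×229 + 1×142 = 371 + 458 + 142 = 971
ΣP(Year 2)Q(Year 2) = 7×53 + 2×229 + 1×142 = 371 + 458 + 142 = 971
link = 971/971 = 1.000000
Chained index = 100 × 0.941119 × 1.000000 = 94.1119

94.11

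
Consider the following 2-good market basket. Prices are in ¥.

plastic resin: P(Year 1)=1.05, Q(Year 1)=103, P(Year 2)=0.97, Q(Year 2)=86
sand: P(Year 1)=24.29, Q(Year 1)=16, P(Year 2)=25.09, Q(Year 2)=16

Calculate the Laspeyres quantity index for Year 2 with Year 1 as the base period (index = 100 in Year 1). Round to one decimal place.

96.4

Laspeyres quantity index uses base-period prices as weights.
ΣP(Year 1)·Q(Year 2) = 1.05×86 + 24.29×16 = 90.3 + 388.64 = 478.94
ΣP(Year 1)·Q(Year 1) = 1.05×103 + 24.29×16 = 108.15 + 388.64 = 496.79
Index = 478.94 / 496.79 × 100 = 96.4069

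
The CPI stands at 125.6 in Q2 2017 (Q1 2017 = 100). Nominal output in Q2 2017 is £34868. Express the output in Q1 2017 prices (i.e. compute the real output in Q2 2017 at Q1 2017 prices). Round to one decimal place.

Real = Nominal ÷ (Index/100) = 34868 ÷ (125.6/100)
     = 34868 ÷ 1.256 = 27761.1465

27761.1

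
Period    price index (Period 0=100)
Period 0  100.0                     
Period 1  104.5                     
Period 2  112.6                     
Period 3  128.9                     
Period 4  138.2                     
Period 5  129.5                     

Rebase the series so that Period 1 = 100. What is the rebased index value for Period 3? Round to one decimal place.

123.3

Rebased(Period 3) = 128.9 / 104.5 × 100 = 123.3493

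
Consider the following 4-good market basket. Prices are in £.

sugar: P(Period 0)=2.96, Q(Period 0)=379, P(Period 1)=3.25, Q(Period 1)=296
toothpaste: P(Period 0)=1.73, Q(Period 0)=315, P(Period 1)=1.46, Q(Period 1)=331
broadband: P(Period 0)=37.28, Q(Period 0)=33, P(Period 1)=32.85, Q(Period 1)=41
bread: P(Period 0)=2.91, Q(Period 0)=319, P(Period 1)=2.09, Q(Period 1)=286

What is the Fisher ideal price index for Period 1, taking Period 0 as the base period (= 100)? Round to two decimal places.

89.49

Laspeyres component (base-period weights):
ΣP(Period 1)Q(Period 0) = 3.25×379 + 1.46×315 + 32.85×33 + 2.09×319 = 1231.75 + 459.9 + 1084.05 + 666.71 = 3442.41
ΣP(Period 0)Q(Period 0) = 2.96×379 + 1.73×315 + 37.28×33 + 2.91×319 = 1121.84 + 544.95 + 1230.24 + 928.29 = 3825.32
L = 3442.41 / 3825.32 × 100 = 89.9901
Paasche component (current-period weights):
ΣP(Period 1)Q(Period 1) = 3.25×296 + 1.46×331 + 32.85×41 + 2.09×286 = 962 + 483.26 + 1346.85 + 597.74 = 3389.85
ΣP(Period 0)Q(Period 1) = 2.96×296 + 1.73×331 + 37.28×41 + 2.91×286 = 876.16 + 572.63 + 1528.48 + 832.26 = 3809.53
P = 3389.85 / 3809.53 × 100 = 88.9834
Fisher = √(L × P) = √(89.9901 × 88.9834) = 89.4854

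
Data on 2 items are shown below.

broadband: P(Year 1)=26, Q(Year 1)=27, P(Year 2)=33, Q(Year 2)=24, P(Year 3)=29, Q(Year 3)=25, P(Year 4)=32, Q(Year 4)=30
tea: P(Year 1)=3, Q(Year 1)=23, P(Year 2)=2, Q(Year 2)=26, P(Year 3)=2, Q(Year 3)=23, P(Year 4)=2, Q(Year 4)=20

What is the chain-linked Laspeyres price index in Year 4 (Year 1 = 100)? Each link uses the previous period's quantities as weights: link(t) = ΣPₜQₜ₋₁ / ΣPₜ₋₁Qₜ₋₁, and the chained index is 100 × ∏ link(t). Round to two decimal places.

Link Year 1→Year 2:
ΣP(Year 2)Q(Year 1) = 33×27 + 2×23 = 891 + 46 = 937
ΣP(Year 1)Q(Year 1) = 26×27 + 3×23 = 702 + 69 = 771
link = 937/771 = 1.215305
Link Year 2→Year 3:
ΣP(Year 3)Q(Year 2) = 29×24 + 2×26 = 696 + 52 = 748
ΣP(Year 2)Q(Year 2) = 33×24 + 2×26 = 792 + 52 = 844
link = 748/844 = 0.886256
Link Year 3→Year 4:
ΣP(Year 4)Q(Year 3) = 32×25 + 2×23 = 800 + 46 = 846
ΣP(Year 3)Q(Year 3) = 29×25 + 2×23 = 725 + 46 = 771
link = 846/771 = 1.097276
Chained index = 100 × 1.215305 × 0.886256 × 1.097276 = 118.1845

118.18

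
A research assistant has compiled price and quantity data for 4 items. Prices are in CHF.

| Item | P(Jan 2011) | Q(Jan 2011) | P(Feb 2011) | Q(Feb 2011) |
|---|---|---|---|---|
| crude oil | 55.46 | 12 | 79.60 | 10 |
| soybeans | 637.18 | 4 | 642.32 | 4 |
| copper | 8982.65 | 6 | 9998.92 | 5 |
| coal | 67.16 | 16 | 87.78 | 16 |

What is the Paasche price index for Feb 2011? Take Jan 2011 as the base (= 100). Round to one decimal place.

111.6

Paasche price index uses current-period quantities as weights.
ΣP(Feb 2011)·Q(Feb 2011) = 79.60×10 + 642.32×4 + 9998.92×5 + 87.78×16 = 796 + 2569.28 + 49994.6 + 1404.48 = 54764.36
ΣP(Jan 2011)·Q(Feb 2011) = 55.46×10 + 637.18×4 + 8982.65×5 + 67.16×16 = 554.6 + 2548.72 + 44913.25 + 1074.56 = 49091.13
Index = 54764.36 / 49091.13 × 100 = 111.5565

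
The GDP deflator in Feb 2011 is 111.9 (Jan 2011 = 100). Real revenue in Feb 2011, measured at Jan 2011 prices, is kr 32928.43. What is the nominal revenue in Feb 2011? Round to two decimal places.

Nominal = Real × (Index/100) = 32928.43 × (111.9/100)
        = 32928.43 × 1.119 = 36846.9132

36846.91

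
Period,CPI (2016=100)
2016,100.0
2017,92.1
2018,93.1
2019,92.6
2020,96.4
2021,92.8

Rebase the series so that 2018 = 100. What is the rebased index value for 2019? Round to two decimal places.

99.46

Rebased(2019) = 92.6 / 93.1 × 100 = 99.4629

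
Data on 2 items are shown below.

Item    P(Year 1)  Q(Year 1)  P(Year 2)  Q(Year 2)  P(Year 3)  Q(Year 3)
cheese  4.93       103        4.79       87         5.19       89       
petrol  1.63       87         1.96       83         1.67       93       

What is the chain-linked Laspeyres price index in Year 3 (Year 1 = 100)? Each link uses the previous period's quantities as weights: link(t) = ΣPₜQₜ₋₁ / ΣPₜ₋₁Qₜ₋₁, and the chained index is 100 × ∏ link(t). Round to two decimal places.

104.09

Link Year 1→Year 2:
ΣP(Year 2)Q(Year 1) = 4.79×103 + 1.96×87 = 493.37 + 170.52 = 663.89
ΣP(Year 1)Q(Year 1) = 4.93×103 + 1.63×87 = 507.79 + 141.81 = 649.6
link = 663.89/649.6 = 1.021998
Link Year 2→Year 3:
ΣP(Year 3)Q(Year 2) = 5.19×87 + 1.67×83 = 451.53 + 138.61 = 590.14
ΣP(Year 2)Q(Year 2) = 4.79×87 + 1.96×83 = 416.73 + 162.68 = 579.41
link = 590.14/579.41 = 1.018519
Chained index = 100 × 1.021998 × 1.018519 = 104.0924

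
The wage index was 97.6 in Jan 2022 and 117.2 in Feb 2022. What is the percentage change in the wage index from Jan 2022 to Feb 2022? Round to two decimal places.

20.08%

Change = (117.2 − 97.6) / 97.6 × 100
       = 19.6 / 97.6 × 100 = 20.0820%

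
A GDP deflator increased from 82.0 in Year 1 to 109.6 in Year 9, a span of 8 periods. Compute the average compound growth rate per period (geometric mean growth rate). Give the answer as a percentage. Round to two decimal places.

3.69%

Growth factor = (109.6/82.0)^(1/8) = (1.336585)^(1/8) = 1.036930
Growth rate = 1.036930 − 1 = 0.036930 = 3.6930%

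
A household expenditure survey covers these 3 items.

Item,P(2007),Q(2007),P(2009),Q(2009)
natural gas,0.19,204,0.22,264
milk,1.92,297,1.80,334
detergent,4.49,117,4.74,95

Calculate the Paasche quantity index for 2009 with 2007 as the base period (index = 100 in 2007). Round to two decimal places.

Paasche quantity index uses current-period prices as weights.
ΣP(2009)·Q(2009) = 0.22×264 + 1.80×334 + 4.74×95 = 58.08 + 601.2 + 450.3 = 1109.58
ΣP(2009)·Q(2007) = 0.22×204 + 1.80×297 + 4.74×117 = 44.88 + 534.6 + 554.58 = 1134.06
Index = 1109.58 / 1134.06 × 100 = 97.8414

97.84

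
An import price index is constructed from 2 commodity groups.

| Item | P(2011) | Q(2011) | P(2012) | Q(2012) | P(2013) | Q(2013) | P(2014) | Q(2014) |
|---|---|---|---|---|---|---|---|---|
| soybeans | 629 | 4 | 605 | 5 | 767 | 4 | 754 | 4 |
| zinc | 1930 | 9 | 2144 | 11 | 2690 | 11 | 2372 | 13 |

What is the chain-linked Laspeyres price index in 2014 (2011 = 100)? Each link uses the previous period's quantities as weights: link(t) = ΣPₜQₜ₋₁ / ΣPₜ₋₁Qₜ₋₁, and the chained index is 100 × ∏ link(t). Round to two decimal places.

122.26

Link 2011→2012:
ΣP(2012)Q(2011) = 605×4 + 2144×9 = 2420 + 19296 = 21716
ΣP(2011)Q(2011) = 629×4 + 1930×9 = 2516 + 17370 = 19886
link = 21716/19886 = 1.092025
Link 2012→2013:
ΣP(2013)Q(2012) = 767×5 + 2690×11 = 3835 + 29590 = 33425
ΣP(2012)Q(2012) = 605×5 + 2144×11 = 3025 + 23584 = 26609
link = 33425/26609 = 1.256154
Link 2013→2014:
ΣP(2014)Q(2013) = 754×4 + 2372×11 = 3016 + 26092 = 29108
ΣP(2013)Q(2013) = 767×4 + 2690×11 = 3068 + 29590 = 32658
link = 29108/32658 = 0.891298
Chained index = 100 × 1.092025 × 1.256154 × 0.891298 = 122.2638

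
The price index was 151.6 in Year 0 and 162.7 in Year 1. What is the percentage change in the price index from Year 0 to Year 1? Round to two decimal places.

Change = (162.7 − 151.6) / 151.6 × 100
       = 11.1 / 151.6 × 100 = 7.3219%

7.32%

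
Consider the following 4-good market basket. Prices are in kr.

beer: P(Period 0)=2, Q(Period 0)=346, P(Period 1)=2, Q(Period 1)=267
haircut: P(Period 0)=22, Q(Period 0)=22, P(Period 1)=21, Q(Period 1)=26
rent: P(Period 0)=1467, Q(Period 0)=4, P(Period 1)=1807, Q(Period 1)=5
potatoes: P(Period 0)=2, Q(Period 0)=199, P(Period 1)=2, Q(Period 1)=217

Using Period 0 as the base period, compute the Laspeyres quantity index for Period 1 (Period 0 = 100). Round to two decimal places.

119.26

Laspeyres quantity index uses base-period prices as weights.
ΣP(Period 0)·Q(Period 1) = 2×267 + 22×26 + 1467×5 + 2×217 = 534 + 572 + 7335 + 434 = 8875
ΣP(Period 0)·Q(Period 0) = 2×346 + 22×22 + 1467×4 + 2×199 = 692 + 484 + 5868 + 398 = 7442
Index = 8875 / 7442 × 100 = 119.2556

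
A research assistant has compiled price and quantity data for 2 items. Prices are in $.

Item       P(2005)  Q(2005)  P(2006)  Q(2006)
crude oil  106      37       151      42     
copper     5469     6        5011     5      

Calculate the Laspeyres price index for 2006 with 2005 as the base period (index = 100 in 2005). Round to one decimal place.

Laspeyres price index uses base-period quantities as weights.
ΣP(2006)·Q(2005) = 151×37 + 5011×6 = 5587 + 30066 = 35653
ΣP(2005)·Q(2005) = 106×37 + 5469×6 = 3922 + 32814 = 36736
Index = 35653 / 36736 × 100 = 97.0519

97.1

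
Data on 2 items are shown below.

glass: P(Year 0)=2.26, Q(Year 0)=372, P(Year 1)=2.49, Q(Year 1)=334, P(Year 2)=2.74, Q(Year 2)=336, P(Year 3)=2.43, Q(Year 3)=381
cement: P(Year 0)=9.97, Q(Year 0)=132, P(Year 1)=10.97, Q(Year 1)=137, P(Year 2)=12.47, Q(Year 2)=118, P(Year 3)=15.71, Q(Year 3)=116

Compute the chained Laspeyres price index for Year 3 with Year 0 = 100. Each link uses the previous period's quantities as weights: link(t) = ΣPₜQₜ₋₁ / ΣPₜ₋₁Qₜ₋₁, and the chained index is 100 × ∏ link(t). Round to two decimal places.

138.10

Link Year 0→Year 1:
ΣP(Year 1)Q(Year 0) = 2.49×372 + 10.97×132 = 926.28 + 1448.04 = 2374.32
ΣP(Year 0)Q(Year 0) = 2.26×372 + 9.97×132 = 840.72 + 1316.04 = 2156.76
link = 2374.32/2156.76 = 1.100874
Link Year 1→Year 2:
ΣP(Year 2)Q(Year 1) = 2.74×334 + 12.47×137 = 915.16 + 1708.39 = 2623.55
ΣP(Year 1)Q(Year 1) = 2.49×334 + 10.97×137 = 831.66 + 1502.89 = 2334.55
link = 2623.55/2334.55 = 1.123793
Link Year 2→Year 3:
ΣP(Year 3)Q(Year 2) = 2.43×336 + 15.71×118 = 816.48 + 1853.78 = 2670.26
ΣP(Year 2)Q(Year 2) = 2.74×336 + 12.47×118 = 920.64 + 1471.46 = 2392.1
link = 2670.26/2392.1 = 1.116283
Chained index = 100 × 1.100874 × 1.123793 × 1.116283 = 138.1013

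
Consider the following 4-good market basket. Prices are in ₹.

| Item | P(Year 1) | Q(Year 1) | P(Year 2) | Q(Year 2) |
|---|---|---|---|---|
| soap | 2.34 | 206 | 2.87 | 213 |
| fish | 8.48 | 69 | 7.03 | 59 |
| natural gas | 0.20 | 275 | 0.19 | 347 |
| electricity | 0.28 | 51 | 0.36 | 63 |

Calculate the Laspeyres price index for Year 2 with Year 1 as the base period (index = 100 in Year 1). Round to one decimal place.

100.9

Laspeyres price index uses base-period quantities as weights.
ΣP(Year 2)·Q(Year 1) = 2.87×206 + 7.03×69 + 0.19×275 + 0.36×51 = 591.22 + 485.07 + 52.25 + 18.36 = 1146.9
ΣP(Year 1)·Q(Year 1) = 2.34×206 + 8.48×69 + 0.20×275 + 0.28×51 = 482.04 + 585.12 + 55 + 14.28 = 1136.44
Index = 1146.9 / 1136.44 × 100 = 100.9204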